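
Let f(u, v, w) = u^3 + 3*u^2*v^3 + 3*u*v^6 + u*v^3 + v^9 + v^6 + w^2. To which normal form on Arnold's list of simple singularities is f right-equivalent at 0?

E7

The Hessian of f at 0 is [[0, 0, 0], [0, 0, 0], [0, 0, 2]] with rank 1, so corank 2. A Groebner basis of the Jacobian ideal J(f) in C{u,v,w} is {u^3, u*v^2, 3*u^2 + v^3, w}; counting standard monomials gives mu = 7. Corank 2; j^3 = u^3 is a perfect cube, so E-series; the 4-jet and mu = 7 give E_7.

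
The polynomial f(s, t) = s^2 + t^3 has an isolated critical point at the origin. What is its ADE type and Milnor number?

Type A_{2}, Milnor number mu = 2.

The Hessian of f at 0 is [[2, 0], [0, 0]] with rank 1, so corank 1. A Groebner basis of the Jacobian ideal J(f) in C{s,t} is {t^2, s}; counting standard monomials gives mu = 2. Corank 1: A-series; mu = 2 gives A_2.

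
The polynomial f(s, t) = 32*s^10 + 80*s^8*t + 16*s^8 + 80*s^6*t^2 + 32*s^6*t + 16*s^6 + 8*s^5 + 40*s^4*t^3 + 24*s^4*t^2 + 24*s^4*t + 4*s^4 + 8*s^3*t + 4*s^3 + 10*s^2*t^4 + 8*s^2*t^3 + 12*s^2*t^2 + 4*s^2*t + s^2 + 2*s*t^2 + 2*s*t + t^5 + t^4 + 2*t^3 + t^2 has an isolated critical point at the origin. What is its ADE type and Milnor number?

Type A_4, Milnor number mu = 4.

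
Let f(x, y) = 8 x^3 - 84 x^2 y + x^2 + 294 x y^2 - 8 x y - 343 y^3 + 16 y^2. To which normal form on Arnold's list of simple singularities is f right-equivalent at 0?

A2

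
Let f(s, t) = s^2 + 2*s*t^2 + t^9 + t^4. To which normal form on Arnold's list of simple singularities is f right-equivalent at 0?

A8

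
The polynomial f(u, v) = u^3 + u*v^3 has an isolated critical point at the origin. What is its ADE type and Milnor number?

Type E_7, Milnor number mu = 7.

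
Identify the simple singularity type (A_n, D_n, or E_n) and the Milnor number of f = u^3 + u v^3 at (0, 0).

Type E7, Milnor number mu = 7.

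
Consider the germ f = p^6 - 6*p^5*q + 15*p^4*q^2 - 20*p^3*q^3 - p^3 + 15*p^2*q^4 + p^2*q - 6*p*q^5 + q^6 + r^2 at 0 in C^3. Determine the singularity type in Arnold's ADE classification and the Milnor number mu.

Type D_{7}, Milnor number mu = 7.

The Hessian of f at 0 has rank 1. Corank 2; j^3 = -p^2*(p - q) has shape L^2 M (L != M), so D-series; mu = 7 gives D_7.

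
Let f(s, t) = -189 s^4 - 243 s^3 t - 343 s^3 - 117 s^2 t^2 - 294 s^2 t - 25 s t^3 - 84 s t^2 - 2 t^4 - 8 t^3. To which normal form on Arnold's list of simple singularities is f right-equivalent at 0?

E_7

The Hessian of f at 0 is [[0, 0], [0, 0]] with rank 0, so corank 2. A Groebner basis of the Jacobian ideal J(f) in C{s,t} is {5764801*s^2/3 + 3294172*s*t/3 + t^4 + 343*t^3/9 + 470596*t^2/3, s^3 + 1274*s^2/3 + 728*s*t/3 + 2*t^3/63 + 104*t^2/3, s^2*t - 8575*s^2/9 - 4900*s*t/9 - 19*t^3/189 - 700*t^2/9, 4802*s^2/3 + s*t^2 + 2744*s*t/3 + 20*t^3/63 + 392*t^2/3}; counting standard monomials gives mu = 7. Corank 2; j^3 = -(7*s + 2*t)^3 is a perfect cube, so E-series; the 4-jet and mu = 7 give E_7.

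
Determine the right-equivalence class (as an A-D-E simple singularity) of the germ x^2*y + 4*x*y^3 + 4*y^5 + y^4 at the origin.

D_{5}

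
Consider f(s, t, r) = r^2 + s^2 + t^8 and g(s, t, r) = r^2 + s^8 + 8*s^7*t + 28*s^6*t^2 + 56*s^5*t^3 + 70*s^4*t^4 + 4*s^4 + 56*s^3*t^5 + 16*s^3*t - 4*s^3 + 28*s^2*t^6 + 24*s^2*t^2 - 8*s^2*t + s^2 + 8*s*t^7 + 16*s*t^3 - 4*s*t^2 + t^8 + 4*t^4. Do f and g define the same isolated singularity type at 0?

Yes.

The Hessian of f at 0 is [[2, 0, 0], [0, 0, 0], [0, 0, 2]] with rank 2, so corank 1. A Groebner basis of the Jacobian ideal J(f) in C{s,t,r} is {t^7, s, r}; counting standard monomials gives mu = 7. Corank 1: A-series; mu = 7 gives A_7. The Hessian of g at 0 is [[2, 0, 0], [0, 0, 0], [0, 0, 2]] with rank 2, so corank 1. A Groebner basis of the Jacobian ideal J(g) in C{s,t,r} is {s*t^3 + 4*s*t^2 - 9*s*t/4 + s/4 + 5*t^3/2 - t^2/2, -7*s*t^2 + 7*s*t/2 - 3*s/8 + t^4 - 4*t^3 + 3*t^2/4, s^2 + 2*s*t - s/2 + t^2, r}; counting standard monomials gives mu = 7. Corank 1: A-series; mu = 7 gives A_7. Both have type A_7, hence right-equivalent.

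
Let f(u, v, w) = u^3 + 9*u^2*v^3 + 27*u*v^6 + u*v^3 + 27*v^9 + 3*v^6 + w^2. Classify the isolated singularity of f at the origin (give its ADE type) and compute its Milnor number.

The Hessian of f at 0 is [[0, 0, 0], [0, 0, 0], [0, 0, 2]] with rank 1, so corank 2. A Groebner basis of the Jacobian ideal J(f) in C{u,v,w} is {u^3, u*v^2, 3*u^2 + v^3, w}; counting standard monomials gives mu = 7. Corank 2; j^3 = u^3 is a perfect cube, so E-series; the 4-jet and mu = 7 give E_7.

Type E_{7}, Milnor number mu = 7.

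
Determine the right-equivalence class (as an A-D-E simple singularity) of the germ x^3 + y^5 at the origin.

E_8

The Hessian of f at 0 has rank 0. Corank 2; j^3 = x^3 is a perfect cube, so E-series; the 5-jet and mu = 8 give E_8.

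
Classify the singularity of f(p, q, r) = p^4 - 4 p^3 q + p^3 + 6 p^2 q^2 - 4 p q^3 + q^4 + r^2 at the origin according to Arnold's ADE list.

E_{6}

The Hessian of f at 0 has rank 1. Corank 2; j^3 = p^3 is a perfect cube, so E-series; the 4-jet and mu = 6 give E_6.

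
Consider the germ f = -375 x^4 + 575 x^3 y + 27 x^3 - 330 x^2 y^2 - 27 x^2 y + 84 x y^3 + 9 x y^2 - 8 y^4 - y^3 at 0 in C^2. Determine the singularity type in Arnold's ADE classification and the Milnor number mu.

Type E7, Milnor number mu = 7.

The Hessian of f at 0 has rank 0. Corank 2; j^3 = (3*x - y)^3 is a perfect cube, so E-series; the 4-jet and mu = 7 give E_7.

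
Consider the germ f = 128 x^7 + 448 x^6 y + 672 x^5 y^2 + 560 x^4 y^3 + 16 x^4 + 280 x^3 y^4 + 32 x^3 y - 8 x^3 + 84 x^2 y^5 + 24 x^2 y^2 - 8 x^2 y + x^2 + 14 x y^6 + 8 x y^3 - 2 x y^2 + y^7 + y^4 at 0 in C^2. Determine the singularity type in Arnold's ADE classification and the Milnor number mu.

Type A_{6}, Milnor number mu = 6.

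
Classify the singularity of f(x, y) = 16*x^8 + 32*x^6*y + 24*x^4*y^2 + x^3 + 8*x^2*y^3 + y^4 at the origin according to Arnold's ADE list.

E6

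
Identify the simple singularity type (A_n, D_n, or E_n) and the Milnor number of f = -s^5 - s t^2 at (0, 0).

Type D_{6}, Milnor number mu = 6.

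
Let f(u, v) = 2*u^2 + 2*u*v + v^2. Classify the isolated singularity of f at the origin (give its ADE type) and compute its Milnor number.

Type A_1, Milnor number mu = 1.

The Hessian of f at 0 has rank 2. Corank 0: nondegenerate Morse point, so A_1.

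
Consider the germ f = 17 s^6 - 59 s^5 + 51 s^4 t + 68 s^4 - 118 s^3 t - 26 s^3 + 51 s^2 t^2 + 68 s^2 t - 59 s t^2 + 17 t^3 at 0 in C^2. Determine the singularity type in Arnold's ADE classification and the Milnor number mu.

The Hessian of f at 0 is [[0, 0], [0, 0]] with rank 0, so corank 2. A Groebner basis of the Jacobian ideal J(f) in C{s,t} is {t^3, s^2 - 13*t^2/22, s*t - 17*t^2/22}; counting standard monomials gives mu = 4. Corank 2; j^3 = -(s - t)*(26*s^2 - 42*s*t + 17*t^2) splits into three distinct lines over C (the quadratic factor has nonzero discriminant), so D_4.

Type D4, Milnor number mu = 4.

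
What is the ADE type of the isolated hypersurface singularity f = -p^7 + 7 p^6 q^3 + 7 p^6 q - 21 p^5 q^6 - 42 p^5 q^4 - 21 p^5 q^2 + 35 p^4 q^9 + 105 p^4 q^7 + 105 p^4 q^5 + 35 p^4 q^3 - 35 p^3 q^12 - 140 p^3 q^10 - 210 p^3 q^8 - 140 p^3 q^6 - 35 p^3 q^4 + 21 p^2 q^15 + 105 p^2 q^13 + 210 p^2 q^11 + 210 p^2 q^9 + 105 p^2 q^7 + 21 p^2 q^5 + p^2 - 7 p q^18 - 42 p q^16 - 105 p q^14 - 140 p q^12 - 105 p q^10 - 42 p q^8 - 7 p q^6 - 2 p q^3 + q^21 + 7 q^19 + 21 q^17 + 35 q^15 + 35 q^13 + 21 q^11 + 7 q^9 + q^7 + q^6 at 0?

The Hessian of f at 0 has rank 1. Corank 1: A-series; mu = 6 gives A_6.

A6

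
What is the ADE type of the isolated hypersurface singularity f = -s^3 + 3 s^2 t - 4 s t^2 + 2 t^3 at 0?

The Hessian of f at 0 has rank 0. Corank 2; j^3 = -(s - t)*(s^2 - 2*s*t + 2*t^2) splits into three distinct lines over C (the quadratic factor has nonzero discriminant), so D_4.

D_4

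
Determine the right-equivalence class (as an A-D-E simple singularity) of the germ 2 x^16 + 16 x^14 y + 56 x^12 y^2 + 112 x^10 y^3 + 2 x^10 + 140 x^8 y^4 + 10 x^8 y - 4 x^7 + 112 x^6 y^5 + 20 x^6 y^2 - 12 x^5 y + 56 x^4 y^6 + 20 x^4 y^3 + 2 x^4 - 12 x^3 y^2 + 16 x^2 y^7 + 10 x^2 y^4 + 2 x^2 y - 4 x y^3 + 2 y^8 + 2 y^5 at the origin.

The Hessian of f at 0 is [[0, 0], [0, 0]] with rank 0, so corank 2. A Groebner basis of the Jacobian ideal J(f) in C{x,y} is {x^2*y^2 - x*y/2 + y^3/2, -x^2*y + x*y^3, -x^2/3 - 2*x*y^2/3 + y^4, x^3 - x*y/2 + y^3/2}; counting standard monomials gives mu = 9. Corank 2; j^3 = 2*x^2*y has shape L^2 M (L != M), so D-series; mu = 9 gives D_9.

D9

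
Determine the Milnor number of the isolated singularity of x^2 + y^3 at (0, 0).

2

The Hessian of f at 0 is [[2, 0], [0, 0]] with rank 1, so corank 1. A Groebner basis of the Jacobian ideal J(f) in C{x,y} is {y^2, x}; counting standard monomials gives mu = 2. Corank 1: A-series; mu = 2 gives A_2.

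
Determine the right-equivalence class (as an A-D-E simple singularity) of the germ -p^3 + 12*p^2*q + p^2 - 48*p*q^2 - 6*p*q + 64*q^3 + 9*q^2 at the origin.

The Hessian of f at 0 is [[2, -6], [-6, 18]] with rank 1, so corank 1. A Groebner basis of the Jacobian ideal J(f) in C{p,q} is {q^2, p - 3*q}; counting standard monomials gives mu = 2. Corank 1: A-series; mu = 2 gives A_2.

A2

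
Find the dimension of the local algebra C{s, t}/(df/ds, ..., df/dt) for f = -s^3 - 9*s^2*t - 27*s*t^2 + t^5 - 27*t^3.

8

The Hessian of f at 0 is [[0, 0], [0, 0]] with rank 0, so corank 2. A Groebner basis of the Jacobian ideal J(f) in C{s,t} is {t^4, s^2 + 6*s*t + 9*t^2}; counting standard monomials gives mu = 8. Corank 2; j^3 = -(s + 3*t)^3 is a perfect cube, so E-series; the 5-jet and mu = 8 give E_8.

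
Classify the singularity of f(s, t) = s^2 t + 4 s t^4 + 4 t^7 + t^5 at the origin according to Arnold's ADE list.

The Hessian of f at 0 is [[0, 0], [0, 0]] with rank 0, so corank 2. A Groebner basis of the Jacobian ideal J(f) in C{s,t} is {s*t/2 + t^4, s*t^2, s^2 - 5*s*t/2}; counting standard monomials gives mu = 6. Corank 2; j^3 = s^2*t has shape L^2 M (L != M), so D-series; mu = 6 gives D_6.

D_6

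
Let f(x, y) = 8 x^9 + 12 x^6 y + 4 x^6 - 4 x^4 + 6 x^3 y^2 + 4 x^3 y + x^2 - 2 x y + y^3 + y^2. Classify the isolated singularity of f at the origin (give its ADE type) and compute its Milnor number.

The Hessian of f at 0 is [[2, -2], [-2, 2]] with rank 1, so corank 1. A Groebner basis of the Jacobian ideal J(f) in C{x,y} is {y^2, x - y}; counting standard monomials gives mu = 2. Corank 1: A-series; mu = 2 gives A_2.

Type A2, Milnor number mu = 2.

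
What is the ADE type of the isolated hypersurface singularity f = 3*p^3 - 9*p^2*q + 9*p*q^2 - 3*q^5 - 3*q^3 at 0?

E_{8}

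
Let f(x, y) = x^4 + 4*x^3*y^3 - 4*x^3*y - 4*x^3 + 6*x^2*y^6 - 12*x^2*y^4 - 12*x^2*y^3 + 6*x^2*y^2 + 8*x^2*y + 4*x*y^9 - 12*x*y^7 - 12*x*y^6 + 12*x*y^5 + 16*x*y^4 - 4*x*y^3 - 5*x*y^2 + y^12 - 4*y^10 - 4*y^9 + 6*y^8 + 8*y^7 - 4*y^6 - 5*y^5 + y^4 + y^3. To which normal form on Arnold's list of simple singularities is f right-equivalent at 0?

D_5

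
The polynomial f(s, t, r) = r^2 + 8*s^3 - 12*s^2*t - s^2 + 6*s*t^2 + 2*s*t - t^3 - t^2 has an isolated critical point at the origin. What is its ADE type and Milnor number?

The Hessian of f at 0 is [[-2, 2, 0], [2, -2, 0], [0, 0, 2]] with rank 2, so corank 1. A Groebner basis of the Jacobian ideal J(f) in C{s,t,r} is {t^2, s - t, r}; counting standard monomials gives mu = 2. Corank 1: A-series; mu = 2 gives A_2.

Type A2, Milnor number mu = 2.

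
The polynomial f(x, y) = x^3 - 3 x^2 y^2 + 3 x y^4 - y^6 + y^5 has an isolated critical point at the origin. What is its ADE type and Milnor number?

The Hessian of f at 0 has rank 0. Corank 2; j^3 = x^3 is a perfect cube, so E-series; the 5-jet and mu = 8 give E_8.

Type E8, Milnor number mu = 8.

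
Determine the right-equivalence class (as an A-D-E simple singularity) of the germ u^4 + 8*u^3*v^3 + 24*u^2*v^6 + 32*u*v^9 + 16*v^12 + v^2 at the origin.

A3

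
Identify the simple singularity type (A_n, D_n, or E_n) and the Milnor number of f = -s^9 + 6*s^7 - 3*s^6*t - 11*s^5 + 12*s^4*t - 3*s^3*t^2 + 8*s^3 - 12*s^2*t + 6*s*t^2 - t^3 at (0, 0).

Type E_{8}, Milnor number mu = 8.

The Hessian of f at 0 has rank 0. Corank 2; j^3 = (2*s - t)^3 is a perfect cube, so E-series; the 5-jet and mu = 8 give E_8.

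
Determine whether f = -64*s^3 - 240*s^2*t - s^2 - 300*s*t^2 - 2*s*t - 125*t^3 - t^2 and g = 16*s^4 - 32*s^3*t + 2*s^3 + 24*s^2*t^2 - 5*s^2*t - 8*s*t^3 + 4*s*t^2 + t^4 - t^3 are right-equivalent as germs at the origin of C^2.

No.

The Hessian of f at 0 is [[-2, -2], [-2, -2]] with rank 1, so corank 1. A Groebner basis of the Jacobian ideal J(f) in C{s,t} is {t^2, s + t}; counting standard monomials gives mu = 2. Corank 1: A-series; mu = 2 gives A_2. The Hessian of g at 0 is [[0, 0], [0, 0]] with rank 0, so corank 2. A Groebner basis of the Jacobian ideal J(g) in C{s,t} is {s*t^2 - s*t/8 + t^2/8, -s*t/8 + t^3 + t^2/8, s^2 - 3*s*t/2 + t^2/2}; counting standard monomials gives mu = 5. Corank 2; j^3 = (s - t)^2*(2*s - t) has shape L^2 M (L != M), so D-series; mu = 5 gives D_5. f is A_2 but g is D_5, hence not right-equivalent.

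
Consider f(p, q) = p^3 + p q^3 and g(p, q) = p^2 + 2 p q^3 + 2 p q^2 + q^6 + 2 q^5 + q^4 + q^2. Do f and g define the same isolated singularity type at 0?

No.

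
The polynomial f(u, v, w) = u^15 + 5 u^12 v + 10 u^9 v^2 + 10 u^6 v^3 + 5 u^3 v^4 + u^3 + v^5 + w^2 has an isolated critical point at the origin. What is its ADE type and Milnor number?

The Hessian of f at 0 is [[0, 0, 0], [0, 0, 0], [0, 0, 2]] with rank 1, so corank 2. A Groebner basis of the Jacobian ideal J(f) in C{u,v,w} is {v^4, u^2, w}; counting standard monomials gives mu = 8. Corank 2; j^3 = u^3 is a perfect cube, so E-series; the 5-jet and mu = 8 give E_8.

Type E8, Milnor number mu = 8.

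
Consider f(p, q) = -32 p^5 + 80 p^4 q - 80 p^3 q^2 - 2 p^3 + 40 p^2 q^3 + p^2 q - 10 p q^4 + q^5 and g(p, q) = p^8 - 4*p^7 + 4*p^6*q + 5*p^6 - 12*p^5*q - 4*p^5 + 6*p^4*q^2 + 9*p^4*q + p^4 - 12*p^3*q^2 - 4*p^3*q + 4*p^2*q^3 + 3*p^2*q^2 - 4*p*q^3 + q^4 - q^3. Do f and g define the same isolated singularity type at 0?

No.

The Hessian of f at 0 has rank 0. Corank 2; j^3 = -p^2*(2*p - q) has shape L^2 M (L != M), so D-series; mu = 6 gives D_6. The Hessian of g at 0 has rank 0. Corank 2; j^3 = -q^3 is a perfect cube, so E-series; the 4-jet and mu = 6 give E_6. f is D_6 but g is E_6, hence not right-equivalent.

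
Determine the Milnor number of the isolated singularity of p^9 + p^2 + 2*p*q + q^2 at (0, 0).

8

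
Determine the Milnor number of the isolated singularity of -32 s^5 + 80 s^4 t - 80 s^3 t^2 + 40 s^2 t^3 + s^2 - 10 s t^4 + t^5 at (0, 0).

The Hessian of f at 0 has rank 1. Corank 1: A-series; mu = 4 gives A_4.

4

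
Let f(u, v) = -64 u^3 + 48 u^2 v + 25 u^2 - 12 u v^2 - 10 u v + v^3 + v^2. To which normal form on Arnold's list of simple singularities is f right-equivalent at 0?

The Hessian of f at 0 is [[50, -10], [-10, 2]] with rank 1, so corank 1. A Groebner basis of the Jacobian ideal J(f) in C{u,v} is {v^2, u - v/5}; counting standard monomials gives mu = 2. Corank 1: A-series; mu = 2 gives A_2.

A_2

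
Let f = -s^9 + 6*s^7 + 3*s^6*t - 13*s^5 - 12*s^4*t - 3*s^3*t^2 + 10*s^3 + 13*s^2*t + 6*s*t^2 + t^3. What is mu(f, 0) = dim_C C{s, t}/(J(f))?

The Hessian of f at 0 is [[0, 0], [0, 0]] with rank 0, so corank 2. A Groebner basis of the Jacobian ideal J(f) in C{s,t} is {t^3, s^2 - 3*t^2/11, s*t + 6*t^2/11}; counting standard monomials gives mu = 4. Corank 2; j^3 = (2*s + t)*(5*s^2 + 4*s*t + t^2) splits into three distinct lines over C (the quadratic factor has nonzero discriminant), so D_4.

4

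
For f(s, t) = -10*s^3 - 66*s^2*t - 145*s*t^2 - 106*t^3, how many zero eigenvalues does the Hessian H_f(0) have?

Hessian at 0 has rank 0.

2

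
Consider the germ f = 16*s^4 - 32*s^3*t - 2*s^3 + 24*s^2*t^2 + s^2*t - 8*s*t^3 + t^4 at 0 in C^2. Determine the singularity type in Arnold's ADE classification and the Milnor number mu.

The Hessian of f at 0 has rank 0. Corank 2; j^3 = -s^2*(2*s - t) has shape L^2 M (L != M), so D-series; mu = 5 gives D_5.

Type D_5, Milnor number mu = 5.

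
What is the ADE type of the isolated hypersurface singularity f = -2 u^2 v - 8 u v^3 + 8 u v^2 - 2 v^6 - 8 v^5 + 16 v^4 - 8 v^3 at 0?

D_7

The Hessian of f at 0 is [[0, 0], [0, 0]] with rank 0, so corank 2. A Groebner basis of the Jacobian ideal J(f) in C{u,v} is {u^3 + 4*u^2 - 4*u*v^2 - 16*u*v + 16*v^2, u^2*v + 2*u^2/3 - 8*u*v^2/3 - 10*u*v/3 + 4*v^2, u*v/2 + v^3 - v^2}; counting standard monomials gives mu = 7. Corank 2; j^3 = -2*v*(u - 2*v)^2 has shape L^2 M (L != M), so D-series; mu = 7 gives D_7.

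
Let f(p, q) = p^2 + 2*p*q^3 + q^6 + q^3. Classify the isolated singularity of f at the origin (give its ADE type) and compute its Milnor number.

Type A_2, Milnor number mu = 2.

The Hessian of f at 0 has rank 1. Corank 1: A-series; mu = 2 gives A_2.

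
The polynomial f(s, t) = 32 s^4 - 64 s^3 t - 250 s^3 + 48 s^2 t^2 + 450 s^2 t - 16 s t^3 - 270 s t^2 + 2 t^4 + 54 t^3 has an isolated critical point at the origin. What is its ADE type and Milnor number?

The Hessian of f at 0 has rank 0. Corank 2; j^3 = -2*(5*s - 3*t)^3 is a perfect cube, so E-series; the 4-jet and mu = 6 give E_6.

Type E6, Milnor number mu = 6.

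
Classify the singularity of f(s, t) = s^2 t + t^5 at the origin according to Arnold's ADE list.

D_{6}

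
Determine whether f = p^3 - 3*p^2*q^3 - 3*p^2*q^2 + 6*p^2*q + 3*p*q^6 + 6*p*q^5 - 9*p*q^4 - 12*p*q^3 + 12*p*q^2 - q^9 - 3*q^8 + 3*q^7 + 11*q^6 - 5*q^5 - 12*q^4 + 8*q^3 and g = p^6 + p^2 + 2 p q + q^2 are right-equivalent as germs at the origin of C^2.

No.

The Hessian of f at 0 has rank 0. Corank 2; j^3 = (p + 2*q)^3 is a perfect cube, so E-series; the 5-jet and mu = 8 give E_8. The Hessian of g at 0 has rank 1. Corank 1: A-series; mu = 5 gives A_5. f is E_8 but g is A_5, hence not right-equivalent.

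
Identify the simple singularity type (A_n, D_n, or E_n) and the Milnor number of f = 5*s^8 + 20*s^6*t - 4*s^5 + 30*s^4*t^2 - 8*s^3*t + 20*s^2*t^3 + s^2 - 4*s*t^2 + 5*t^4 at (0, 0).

Type A_{3}, Milnor number mu = 3.

The Hessian of f at 0 is [[2, 0], [0, 0]] with rank 1, so corank 1. A Groebner basis of the Jacobian ideal J(f) in C{s,t} is {s^2, s*t, -s/2 + t^2}; counting standard monomials gives mu = 3. Corank 1: A-series; mu = 3 gives A_3.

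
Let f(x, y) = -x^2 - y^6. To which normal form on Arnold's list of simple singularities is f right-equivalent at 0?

The Hessian of f at 0 has rank 1. Corank 1: A-series; mu = 5 gives A_5.

A5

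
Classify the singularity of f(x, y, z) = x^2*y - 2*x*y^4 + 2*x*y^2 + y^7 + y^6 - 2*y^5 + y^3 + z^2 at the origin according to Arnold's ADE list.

D_{7}

The Hessian of f at 0 is [[0, 0, 0], [0, 0, 0], [0, 0, 2]] with rank 1, so corank 2. A Groebner basis of the Jacobian ideal J(f) in C{x,y,z} is {-x*y + y^4 - y^2, x^3 + x^2/2 + x*y + y^3 + y^2/2, x^2*y - x^2/3 - 2*x*y/3 - y^3 - y^2/3, x^2/6 + x*y^2 + x*y/3 + y^3 + y^2/6, z}; counting standard monomials gives mu = 7. Corank 2; j^3 = y*(x + y)^2 has shape L^2 M (L != M), so D-series; mu = 7 gives D_7.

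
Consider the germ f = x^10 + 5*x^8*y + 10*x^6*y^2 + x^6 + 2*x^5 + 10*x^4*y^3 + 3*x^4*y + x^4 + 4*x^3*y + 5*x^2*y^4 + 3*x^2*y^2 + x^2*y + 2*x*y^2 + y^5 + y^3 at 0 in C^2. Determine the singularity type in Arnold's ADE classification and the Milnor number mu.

Type D_{6}, Milnor number mu = 6.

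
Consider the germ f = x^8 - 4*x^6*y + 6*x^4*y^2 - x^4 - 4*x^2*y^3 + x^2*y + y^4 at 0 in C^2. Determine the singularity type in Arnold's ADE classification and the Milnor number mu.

Type D_{5}, Milnor number mu = 5.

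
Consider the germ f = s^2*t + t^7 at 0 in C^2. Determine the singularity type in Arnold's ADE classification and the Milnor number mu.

The Hessian of f at 0 has rank 0. Corank 2; j^3 = s^2*t has shape L^2 M (L != M), so D-series; mu = 8 gives D_8.

Type D_8, Milnor number mu = 8.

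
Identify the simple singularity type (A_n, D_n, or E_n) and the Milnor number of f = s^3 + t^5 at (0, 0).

Type E8, Milnor number mu = 8.

The Hessian of f at 0 has rank 0. Corank 2; j^3 = s^3 is a perfect cube, so E-series; the 5-jet and mu = 8 give E_8.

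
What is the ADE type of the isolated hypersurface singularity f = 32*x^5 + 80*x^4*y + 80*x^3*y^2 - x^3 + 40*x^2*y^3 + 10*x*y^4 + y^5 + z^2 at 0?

The Hessian of f at 0 has rank 1. Corank 2; j^3 = -x^3 is a perfect cube, so E-series; the 5-jet and mu = 8 give E_8.

E_{8}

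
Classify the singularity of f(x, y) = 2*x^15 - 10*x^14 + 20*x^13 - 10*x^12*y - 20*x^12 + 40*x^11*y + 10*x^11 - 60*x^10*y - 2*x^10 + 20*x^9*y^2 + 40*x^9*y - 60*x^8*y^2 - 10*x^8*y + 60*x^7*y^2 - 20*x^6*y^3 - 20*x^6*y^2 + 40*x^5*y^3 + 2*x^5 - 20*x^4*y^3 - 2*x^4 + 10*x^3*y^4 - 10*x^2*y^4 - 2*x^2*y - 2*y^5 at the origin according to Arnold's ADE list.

D_{6}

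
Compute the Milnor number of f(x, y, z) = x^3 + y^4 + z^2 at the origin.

6

The Hessian of f at 0 is [[0, 0, 0], [0, 0, 0], [0, 0, 2]] with rank 1, so corank 2. A Groebner basis of the Jacobian ideal J(f) in C{x,y,z} is {y^3, x^2, z}; counting standard monomials gives mu = 6. Corank 2; j^3 = x^3 is a perfect cube, so E-series; the 4-jet and mu = 6 give E_6.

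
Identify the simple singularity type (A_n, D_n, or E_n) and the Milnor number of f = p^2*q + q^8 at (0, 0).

The Hessian of f at 0 is [[0, 0], [0, 0]] with rank 0, so corank 2. A Groebner basis of the Jacobian ideal J(f) in C{p,q} is {p^2/8 + q^7, p^3, p*q}; counting standard monomials gives mu = 9. Corank 2; j^3 = p^2*q has shape L^2 M (L != M), so D-series; mu = 9 gives D_9.

Type D9, Milnor number mu = 9.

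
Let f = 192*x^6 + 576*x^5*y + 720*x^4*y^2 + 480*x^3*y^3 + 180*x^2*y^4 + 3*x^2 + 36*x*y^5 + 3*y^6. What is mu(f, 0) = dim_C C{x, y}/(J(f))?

The Hessian of f at 0 has rank 1. Corank 1: A-series; mu = 5 gives A_5.

5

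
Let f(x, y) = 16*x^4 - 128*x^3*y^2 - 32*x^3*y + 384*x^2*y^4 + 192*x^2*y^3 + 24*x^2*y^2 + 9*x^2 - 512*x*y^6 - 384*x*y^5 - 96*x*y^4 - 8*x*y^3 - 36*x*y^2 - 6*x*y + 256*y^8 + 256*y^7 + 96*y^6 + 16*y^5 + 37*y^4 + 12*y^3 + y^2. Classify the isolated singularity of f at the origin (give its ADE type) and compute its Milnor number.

The Hessian of f at 0 has rank 1. Corank 1: A-series; mu = 3 gives A_3.

Type A_{3}, Milnor number mu = 3.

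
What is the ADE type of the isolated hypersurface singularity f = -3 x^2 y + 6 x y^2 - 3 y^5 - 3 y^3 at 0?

D6

The Hessian of f at 0 is [[0, 0], [0, 0]] with rank 0, so corank 2. A Groebner basis of the Jacobian ideal J(f) in C{x,y} is {x^2/5 + y^4 - y^2/5, x^3 - y^3, x*y - y^2}; counting standard monomials gives mu = 6. Corank 2; j^3 = -3*y*(x - y)^2 has shape L^2 M (L != M), so D-series; mu = 6 gives D_6.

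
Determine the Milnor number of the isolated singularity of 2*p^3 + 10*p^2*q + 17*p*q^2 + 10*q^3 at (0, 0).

The Hessian of f at 0 has rank 0. Corank 2; j^3 = (p + 2*q)*(2*p^2 + 6*p*q + 5*q^2) splits into three distinct lines over C (the quadratic factor has nonzero discriminant), so D_4.

4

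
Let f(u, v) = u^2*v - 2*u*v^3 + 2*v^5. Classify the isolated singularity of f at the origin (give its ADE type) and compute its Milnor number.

The Hessian of f at 0 is [[0, 0], [0, 0]] with rank 0, so corank 2. A Groebner basis of the Jacobian ideal J(f) in C{u,v} is {u^3, u^2*v, u^2/4 + u*v^2, -u*v + v^3}; counting standard monomials gives mu = 6. Corank 2; j^3 = u^2*v has shape L^2 M (L != M), so D-series; mu = 6 gives D_6.

Type D_6, Milnor number mu = 6.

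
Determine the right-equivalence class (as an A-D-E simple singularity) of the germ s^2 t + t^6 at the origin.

D_7

The Hessian of f at 0 is [[0, 0], [0, 0]] with rank 0, so corank 2. A Groebner basis of the Jacobian ideal J(f) in C{s,t} is {s^2/6 + t^5, s^3, s*t}; counting standard monomials gives mu = 7. Corank 2; j^3 = s^2*t has shape L^2 M (L != M), so D-series; mu = 7 gives D_7.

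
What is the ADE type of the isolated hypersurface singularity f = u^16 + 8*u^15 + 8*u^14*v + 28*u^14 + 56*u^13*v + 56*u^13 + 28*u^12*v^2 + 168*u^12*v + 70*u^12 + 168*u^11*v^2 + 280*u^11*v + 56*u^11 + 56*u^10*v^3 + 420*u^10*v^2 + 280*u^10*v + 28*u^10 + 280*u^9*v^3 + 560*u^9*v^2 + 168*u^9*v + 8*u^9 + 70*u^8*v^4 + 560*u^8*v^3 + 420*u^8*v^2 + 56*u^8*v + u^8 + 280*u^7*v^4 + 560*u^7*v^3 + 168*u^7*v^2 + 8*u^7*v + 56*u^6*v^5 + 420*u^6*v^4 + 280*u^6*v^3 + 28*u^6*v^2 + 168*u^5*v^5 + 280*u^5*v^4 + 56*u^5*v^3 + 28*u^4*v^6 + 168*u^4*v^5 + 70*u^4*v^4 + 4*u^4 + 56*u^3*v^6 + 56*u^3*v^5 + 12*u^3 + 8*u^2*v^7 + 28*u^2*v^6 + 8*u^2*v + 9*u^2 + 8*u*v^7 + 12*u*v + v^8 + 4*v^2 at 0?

A7

The Hessian of f at 0 is [[18, 12], [12, 8]] with rank 1, so corank 1. A Groebner basis of the Jacobian ideal J(f) in C{u,v} is {u*v^3 - 27*u*v^2/2 + 405*u*v/16 - 729*u/64 - 9*v^3/2 + 27*v^2/2 - 243*v/32, 189*u*v^2/4 - 1701*u*v/16 + 6561*u/128 + v^4 + 27*v^3/2 - 891*v^2/16 + 2187*v/64, u^2 + 3*u/2 + v}; counting standard monomials gives mu = 7. Corank 1: A-series; mu = 7 gives A_7.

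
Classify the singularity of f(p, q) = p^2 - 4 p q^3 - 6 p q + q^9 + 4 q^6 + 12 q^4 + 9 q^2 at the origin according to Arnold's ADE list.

The Hessian of f at 0 is [[2, -6], [-6, 18]] with rank 1, so corank 1. A Groebner basis of the Jacobian ideal J(f) in C{p,q} is {p^2*q^2 - 3*p^2 + 27*p*q/2 - 27*q^2/2, p^3 - 9*p^2*q + 27*p*q^2 - 27*p/2 + 81*q/2, -p/2 + q^3 + 3*q/2}; counting standard monomials gives mu = 8. Corank 1: A-series; mu = 8 gives A_8.

A8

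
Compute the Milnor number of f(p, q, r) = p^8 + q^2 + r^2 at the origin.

7

The Hessian of f at 0 has rank 2. Corank 1: A-series; mu = 7 gives A_7.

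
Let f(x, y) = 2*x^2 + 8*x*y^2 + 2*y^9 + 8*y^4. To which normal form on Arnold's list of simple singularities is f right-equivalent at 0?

The Hessian of f at 0 has rank 1. Corank 1: A-series; mu = 8 gives A_8.

A_{8}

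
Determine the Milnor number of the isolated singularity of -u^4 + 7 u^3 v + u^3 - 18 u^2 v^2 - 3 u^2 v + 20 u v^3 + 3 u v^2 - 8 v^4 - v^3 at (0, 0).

7

The Hessian of f at 0 has rank 0. Corank 2; j^3 = (u - v)^3 is a perfect cube, so E-series; the 4-jet and mu = 7 give E_7.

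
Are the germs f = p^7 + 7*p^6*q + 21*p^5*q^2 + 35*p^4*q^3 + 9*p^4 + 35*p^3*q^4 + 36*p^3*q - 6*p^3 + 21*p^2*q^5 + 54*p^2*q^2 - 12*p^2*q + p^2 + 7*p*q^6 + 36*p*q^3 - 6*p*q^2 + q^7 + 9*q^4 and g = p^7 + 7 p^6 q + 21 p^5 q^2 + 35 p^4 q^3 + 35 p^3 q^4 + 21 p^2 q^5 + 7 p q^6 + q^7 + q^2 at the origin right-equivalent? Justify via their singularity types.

The Hessian of f at 0 is [[2, 0], [0, 0]] with rank 1, so corank 1. A Groebner basis of the Jacobian ideal J(f) in C{p,q} is {-14*p*q/27 + 5*p/81 + q^4 + 4*q^3/9 - 5*q^2/27, p*q^2 - 4*p*q/9 + p/27 + 2*q^3/3 - q^2/9, p^2 + 2*p*q - p/3 + q^2}; counting standard monomials gives mu = 6. Corank 1: A-series; mu = 6 gives A_6. The Hessian of g at 0 is [[0, 0], [0, 2]] with rank 1, so corank 1. A Groebner basis of the Jacobian ideal J(g) in C{p,q} is {p^6, q}; counting standard monomials gives mu = 6. Corank 1: A-series; mu = 6 gives A_6. Both have type A_6, hence right-equivalent.

Yes.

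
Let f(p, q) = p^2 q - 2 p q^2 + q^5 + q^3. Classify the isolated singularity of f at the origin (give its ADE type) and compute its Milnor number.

Type D6, Milnor number mu = 6.

The Hessian of f at 0 has rank 0. Corank 2; j^3 = q*(p - q)^2 has shape L^2 M (L != M), so D-series; mu = 6 gives D_6.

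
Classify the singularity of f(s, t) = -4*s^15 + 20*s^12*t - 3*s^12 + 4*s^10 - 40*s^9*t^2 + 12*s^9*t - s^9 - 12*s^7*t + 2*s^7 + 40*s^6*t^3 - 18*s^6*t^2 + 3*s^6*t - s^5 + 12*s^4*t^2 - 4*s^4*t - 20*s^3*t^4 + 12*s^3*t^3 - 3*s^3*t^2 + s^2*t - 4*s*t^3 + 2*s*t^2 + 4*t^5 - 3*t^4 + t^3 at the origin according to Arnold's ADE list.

The Hessian of f at 0 is [[0, 0], [0, 0]] with rank 0, so corank 2. A Groebner basis of the Jacobian ideal J(f) in C{s,t} is {s*t^2 + s*t/2 + t^2/2, -s*t/2 + t^3 - t^2/2, s^2 + 4*s*t + 3*t^2}; counting standard monomials gives mu = 5. Corank 2; j^3 = t*(s + t)^2 has shape L^2 M (L != M), so D-series; mu = 5 gives D_5.

D_{5}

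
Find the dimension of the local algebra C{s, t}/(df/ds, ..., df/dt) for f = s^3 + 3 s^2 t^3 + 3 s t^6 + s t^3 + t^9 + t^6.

The Hessian of f at 0 has rank 0. Corank 2; j^3 = s^3 is a perfect cube, so E-series; the 4-jet and mu = 7 give E_7.

7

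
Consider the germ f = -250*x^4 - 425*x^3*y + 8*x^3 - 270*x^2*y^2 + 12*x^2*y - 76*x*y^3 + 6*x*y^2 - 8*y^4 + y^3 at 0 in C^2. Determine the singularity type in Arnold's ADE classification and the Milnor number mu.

The Hessian of f at 0 has rank 0. Corank 2; j^3 = (2*x + y)^3 is a perfect cube, so E-series; the 4-jet and mu = 7 give E_7.

Type E_{7}, Milnor number mu = 7.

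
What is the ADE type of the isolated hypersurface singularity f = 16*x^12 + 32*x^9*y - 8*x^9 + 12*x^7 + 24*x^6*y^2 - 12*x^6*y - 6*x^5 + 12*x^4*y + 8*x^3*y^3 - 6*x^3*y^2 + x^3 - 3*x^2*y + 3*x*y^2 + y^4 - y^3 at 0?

E_6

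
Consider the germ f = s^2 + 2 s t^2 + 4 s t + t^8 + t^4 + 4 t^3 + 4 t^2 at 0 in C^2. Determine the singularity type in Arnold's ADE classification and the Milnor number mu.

Type A_{7}, Milnor number mu = 7.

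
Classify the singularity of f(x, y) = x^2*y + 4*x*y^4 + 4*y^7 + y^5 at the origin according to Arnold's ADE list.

The Hessian of f at 0 is [[0, 0], [0, 0]] with rank 0, so corank 2. A Groebner basis of the Jacobian ideal J(f) in C{x,y} is {x*y/2 + y^4, x*y^2, x^2 - 5*x*y/2}; counting standard monomials gives mu = 6. Corank 2; j^3 = x^2*y has shape L^2 M (L != M), so D-series; mu = 6 gives D_6.

D_{6}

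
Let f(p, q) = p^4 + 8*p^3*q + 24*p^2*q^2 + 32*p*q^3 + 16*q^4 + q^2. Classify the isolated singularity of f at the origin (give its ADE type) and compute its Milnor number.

The Hessian of f at 0 is [[0, 0], [0, 2]] with rank 1, so corank 1. A Groebner basis of the Jacobian ideal J(f) in C{p,q} is {p^3, q}; counting standard monomials gives mu = 3. Corank 1: A-series; mu = 3 gives A_3.

Type A3, Milnor number mu = 3.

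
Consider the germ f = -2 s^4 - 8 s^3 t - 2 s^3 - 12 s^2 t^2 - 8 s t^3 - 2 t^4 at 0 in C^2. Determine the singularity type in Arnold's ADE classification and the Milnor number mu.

Type E_{6}, Milnor number mu = 6.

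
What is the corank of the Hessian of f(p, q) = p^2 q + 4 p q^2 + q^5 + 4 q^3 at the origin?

2

Hessian at 0 has rank 0.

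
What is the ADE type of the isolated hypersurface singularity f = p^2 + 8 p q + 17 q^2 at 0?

A1

The Hessian of f at 0 is [[2, 8], [8, 34]] with rank 2, so corank 0. A Groebner basis of the Jacobian ideal J(f) in C{p,q} is {p, q}; counting standard monomials gives mu = 1. Corank 0: nondegenerate Morse point, so A_1.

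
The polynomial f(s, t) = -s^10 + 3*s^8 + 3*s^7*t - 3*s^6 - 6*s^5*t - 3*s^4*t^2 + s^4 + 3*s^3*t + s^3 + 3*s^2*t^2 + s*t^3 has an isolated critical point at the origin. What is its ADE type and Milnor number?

Type E7, Milnor number mu = 7.

The Hessian of f at 0 is [[0, 0], [0, 0]] with rank 0, so corank 2. A Groebner basis of the Jacobian ideal J(f) in C{s,t} is {3*s^2 + t^4 + t^3, s^3, s^2*t - s^2 - t^3/3, 2*s^2 + s*t^2 + 2*t^3/3}; counting standard monomials gives mu = 7. Corank 2; j^3 = s^3 is a perfect cube, so E-series; the 4-jet and mu = 7 give E_7.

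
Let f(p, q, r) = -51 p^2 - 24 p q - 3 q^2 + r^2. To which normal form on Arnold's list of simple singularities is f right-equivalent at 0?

A_{1}

The Hessian of f at 0 has rank 3. Corank 0: nondegenerate Morse point, so A_1.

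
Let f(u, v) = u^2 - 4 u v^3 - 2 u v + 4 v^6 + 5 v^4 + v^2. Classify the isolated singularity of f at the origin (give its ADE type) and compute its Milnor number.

The Hessian of f at 0 has rank 1. Corank 1: A-series; mu = 3 gives A_3.

Type A_3, Milnor number mu = 3.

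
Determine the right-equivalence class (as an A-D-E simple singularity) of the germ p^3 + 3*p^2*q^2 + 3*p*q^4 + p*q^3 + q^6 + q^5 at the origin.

The Hessian of f at 0 is [[0, 0], [0, 0]] with rank 0, so corank 2. A Groebner basis of the Jacobian ideal J(f) in C{p,q} is {-p^2 + q^4 - q^3/3, p^3, p^2*q + p^2/3 + q^3/9, p^2 + p*q^2 + q^3/3}; counting standard monomials gives mu = 7. Corank 2; j^3 = p^3 is a perfect cube, so E-series; the 4-jet and mu = 7 give E_7.

E_{7}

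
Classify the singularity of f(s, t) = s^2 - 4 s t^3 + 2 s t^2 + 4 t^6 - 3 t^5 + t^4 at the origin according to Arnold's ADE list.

A_{4}

The Hessian of f at 0 is [[2, 0], [0, 0]] with rank 1, so corank 1. A Groebner basis of the Jacobian ideal J(f) in C{s,t} is {-s/2 + t^3 - t^2/2, s^2, s*t + s/2 + t^2/2}; counting standard monomials gives mu = 4. Corank 1: A-series; mu = 4 gives A_4.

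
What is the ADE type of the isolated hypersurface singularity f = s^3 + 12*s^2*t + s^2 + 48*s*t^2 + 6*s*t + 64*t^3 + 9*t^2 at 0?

A_2

The Hessian of f at 0 is [[2, 6], [6, 18]] with rank 1, so corank 1. A Groebner basis of the Jacobian ideal J(f) in C{s,t} is {t^2, s + 3*t}; counting standard monomials gives mu = 2. Corank 1: A-series; mu = 2 gives A_2.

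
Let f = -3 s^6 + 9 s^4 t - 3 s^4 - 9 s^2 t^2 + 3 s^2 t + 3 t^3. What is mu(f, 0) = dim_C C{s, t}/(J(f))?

The Hessian of f at 0 has rank 0. Corank 2; j^3 = 3*t*(s^2 + t^2) splits into three distinct lines over C (the quadratic factor has nonzero discriminant), so D_4.

4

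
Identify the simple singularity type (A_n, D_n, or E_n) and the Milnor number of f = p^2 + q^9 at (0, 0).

Type A8, Milnor number mu = 8.

The Hessian of f at 0 has rank 1. Corank 1: A-series; mu = 8 gives A_8.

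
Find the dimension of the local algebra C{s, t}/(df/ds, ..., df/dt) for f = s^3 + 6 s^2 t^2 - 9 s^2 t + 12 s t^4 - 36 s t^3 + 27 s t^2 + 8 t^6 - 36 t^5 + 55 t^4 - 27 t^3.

6

The Hessian of f at 0 is [[0, 0], [0, 0]] with rank 0, so corank 2. A Groebner basis of the Jacobian ideal J(f) in C{s,t} is {s^3 + 27*s^2/4 - 81*s*t/2 + 243*t^2/4, s^2*t + 3*s^2/2 - 9*s*t + 27*t^2/2, s^2/4 + s*t^2 - 3*s*t/2 + 9*t^2/4, t^3}; counting standard monomials gives mu = 6. Corank 2; j^3 = (s - 3*t)^3 is a perfect cube, so E-series; the 4-jet and mu = 6 give E_6.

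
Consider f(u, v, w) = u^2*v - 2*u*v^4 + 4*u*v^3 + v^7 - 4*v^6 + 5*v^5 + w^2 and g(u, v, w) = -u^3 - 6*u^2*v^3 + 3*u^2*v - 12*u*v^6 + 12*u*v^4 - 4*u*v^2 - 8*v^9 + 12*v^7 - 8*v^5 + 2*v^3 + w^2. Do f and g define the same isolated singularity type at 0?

The Hessian of f at 0 has rank 1. Corank 2; j^3 = u^2*v has shape L^2 M (L != M), so D-series; mu = 6 gives D_6. The Hessian of g at 0 has rank 1. Corank 2; j^3 = -(u - v)*(u^2 - 2*u*v + 2*v^2) splits into three distinct lines over C (the quadratic factor has nonzero discriminant), so D_4. f is D_6 but g is D_4, hence not right-equivalent.

No.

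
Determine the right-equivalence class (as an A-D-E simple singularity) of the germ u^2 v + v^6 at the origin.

D7

The Hessian of f at 0 has rank 0. Corank 2; j^3 = u^2*v has shape L^2 M (L != M), so D-series; mu = 7 gives D_7.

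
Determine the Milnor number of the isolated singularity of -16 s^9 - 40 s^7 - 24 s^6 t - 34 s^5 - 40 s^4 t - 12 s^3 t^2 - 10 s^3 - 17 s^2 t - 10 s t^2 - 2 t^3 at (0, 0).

4

The Hessian of f at 0 has rank 0. Corank 2; j^3 = -(2*s + t)*(5*s^2 + 6*s*t + 2*t^2) splits into three distinct lines over C (the quadratic factor has nonzero discriminant), so D_4.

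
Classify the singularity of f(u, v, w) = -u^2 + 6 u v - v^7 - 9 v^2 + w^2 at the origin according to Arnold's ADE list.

The Hessian of f at 0 has rank 2. Corank 1: A-series; mu = 6 gives A_6.

A_{6}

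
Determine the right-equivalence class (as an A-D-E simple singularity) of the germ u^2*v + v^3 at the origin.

D_{4}

The Hessian of f at 0 has rank 0. Corank 2; j^3 = v*(u^2 + v^2) splits into three distinct lines over C (the quadratic factor has nonzero discriminant), so D_4.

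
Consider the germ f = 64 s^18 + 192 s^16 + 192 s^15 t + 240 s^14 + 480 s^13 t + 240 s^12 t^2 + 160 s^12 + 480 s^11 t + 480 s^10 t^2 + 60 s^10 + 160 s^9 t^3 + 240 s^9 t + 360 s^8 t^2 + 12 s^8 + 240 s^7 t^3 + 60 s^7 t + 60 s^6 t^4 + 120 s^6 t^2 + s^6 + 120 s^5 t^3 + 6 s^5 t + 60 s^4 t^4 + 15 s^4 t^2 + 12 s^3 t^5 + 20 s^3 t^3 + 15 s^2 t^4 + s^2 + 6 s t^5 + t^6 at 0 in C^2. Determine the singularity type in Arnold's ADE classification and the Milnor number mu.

Type A5, Milnor number mu = 5.

The Hessian of f at 0 is [[2, 0], [0, 0]] with rank 1, so corank 1. A Groebner basis of the Jacobian ideal J(f) in C{s,t} is {t^5, s}; counting standard monomials gives mu = 5. Corank 1: A-series; mu = 5 gives A_5.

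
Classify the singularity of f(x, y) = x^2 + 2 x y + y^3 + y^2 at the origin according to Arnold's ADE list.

The Hessian of f at 0 is [[2, 2], [2, 2]] with rank 1, so corank 1. A Groebner basis of the Jacobian ideal J(f) in C{x,y} is {y^2, x + y}; counting standard monomials gives mu = 2. Corank 1: A-series; mu = 2 gives A_2.

A2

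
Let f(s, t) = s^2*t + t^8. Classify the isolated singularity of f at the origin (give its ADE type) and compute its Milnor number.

The Hessian of f at 0 has rank 0. Corank 2; j^3 = s^2*t has shape L^2 M (L != M), so D-series; mu = 9 gives D_9.

Type D_9, Milnor number mu = 9.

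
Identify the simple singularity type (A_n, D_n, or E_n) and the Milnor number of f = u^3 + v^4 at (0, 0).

Type E_{6}, Milnor number mu = 6.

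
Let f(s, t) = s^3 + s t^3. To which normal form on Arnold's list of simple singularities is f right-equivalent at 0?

E_{7}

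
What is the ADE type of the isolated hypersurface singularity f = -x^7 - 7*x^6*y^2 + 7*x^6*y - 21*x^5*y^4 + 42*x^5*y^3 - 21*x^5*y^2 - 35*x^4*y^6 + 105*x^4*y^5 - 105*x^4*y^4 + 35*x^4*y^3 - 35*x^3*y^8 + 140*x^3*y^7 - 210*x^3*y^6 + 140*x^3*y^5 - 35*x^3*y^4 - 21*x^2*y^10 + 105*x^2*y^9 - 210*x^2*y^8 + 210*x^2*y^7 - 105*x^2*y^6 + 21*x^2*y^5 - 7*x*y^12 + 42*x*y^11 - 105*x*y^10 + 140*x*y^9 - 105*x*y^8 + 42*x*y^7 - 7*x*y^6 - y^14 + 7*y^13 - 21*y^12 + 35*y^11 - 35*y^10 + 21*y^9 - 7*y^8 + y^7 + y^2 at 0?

A_{6}

The Hessian of f at 0 has rank 1. Corank 1: A-series; mu = 6 gives A_6.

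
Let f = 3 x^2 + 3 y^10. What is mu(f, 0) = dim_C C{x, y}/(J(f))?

9

The Hessian of f at 0 is [[6, 0], [0, 0]] with rank 1, so corank 1. A Groebner basis of the Jacobian ideal J(f) in C{x,y} is {y^9, x}; counting standard monomials gives mu = 9. Corank 1: A-series; mu = 9 gives A_9.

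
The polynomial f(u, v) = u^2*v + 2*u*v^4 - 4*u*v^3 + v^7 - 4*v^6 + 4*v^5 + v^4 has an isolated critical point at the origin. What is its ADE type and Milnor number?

Type D_5, Milnor number mu = 5.

The Hessian of f at 0 has rank 0. Corank 2; j^3 = u^2*v has shape L^2 M (L != M), so D-series; mu = 5 gives D_5.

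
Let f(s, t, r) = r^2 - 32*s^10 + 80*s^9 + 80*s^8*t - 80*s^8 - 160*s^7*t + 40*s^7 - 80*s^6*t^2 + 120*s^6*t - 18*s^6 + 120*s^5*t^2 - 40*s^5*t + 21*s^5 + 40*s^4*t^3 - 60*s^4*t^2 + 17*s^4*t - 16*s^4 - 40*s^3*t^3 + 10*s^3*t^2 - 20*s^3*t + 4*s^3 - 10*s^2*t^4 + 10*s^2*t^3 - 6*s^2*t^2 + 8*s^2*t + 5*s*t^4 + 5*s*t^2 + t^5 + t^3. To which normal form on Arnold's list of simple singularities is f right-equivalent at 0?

The Hessian of f at 0 has rank 1. Corank 2; j^3 = (s + t)*(2*s + t)^2 has shape L^2 M (L != M), so D-series; mu = 6 gives D_6.

D_6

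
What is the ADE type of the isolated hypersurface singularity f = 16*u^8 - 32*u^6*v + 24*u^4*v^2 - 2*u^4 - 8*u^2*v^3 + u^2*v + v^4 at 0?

The Hessian of f at 0 has rank 0. Corank 2; j^3 = u^2*v has shape L^2 M (L != M), so D-series; mu = 5 gives D_5.

D_5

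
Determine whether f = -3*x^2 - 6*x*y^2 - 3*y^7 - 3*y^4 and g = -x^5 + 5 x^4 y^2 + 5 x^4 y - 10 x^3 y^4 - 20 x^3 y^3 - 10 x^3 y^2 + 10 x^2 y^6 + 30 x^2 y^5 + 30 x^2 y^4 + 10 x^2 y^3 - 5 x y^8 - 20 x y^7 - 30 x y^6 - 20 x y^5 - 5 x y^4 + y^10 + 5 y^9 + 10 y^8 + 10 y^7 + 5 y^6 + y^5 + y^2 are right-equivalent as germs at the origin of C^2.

No.

The Hessian of f at 0 has rank 1. Corank 1: A-series; mu = 6 gives A_6. The Hessian of g at 0 has rank 1. Corank 1: A-series; mu = 4 gives A_4. f is A_6 but g is A_4, hence not right-equivalent.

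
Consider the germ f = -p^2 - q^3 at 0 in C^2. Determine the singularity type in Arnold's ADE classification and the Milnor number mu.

The Hessian of f at 0 is [[-2, 0], [0, 0]] with rank 1, so corank 1. A Groebner basis of the Jacobian ideal J(f) in C{p,q} is {q^2, p}; counting standard monomials gives mu = 2. Corank 1: A-series; mu = 2 gives A_2.

Type A_{2}, Milnor number mu = 2.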